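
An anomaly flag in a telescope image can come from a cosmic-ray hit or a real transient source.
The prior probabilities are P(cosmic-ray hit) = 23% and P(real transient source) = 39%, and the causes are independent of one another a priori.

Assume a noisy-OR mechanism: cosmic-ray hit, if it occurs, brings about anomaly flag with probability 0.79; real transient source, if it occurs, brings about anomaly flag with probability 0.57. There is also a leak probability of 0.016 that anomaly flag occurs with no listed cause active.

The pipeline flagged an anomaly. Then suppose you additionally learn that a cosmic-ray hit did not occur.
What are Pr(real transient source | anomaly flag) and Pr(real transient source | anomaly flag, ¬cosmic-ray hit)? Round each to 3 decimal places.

Under noisy-OR, P(anomaly flag | causes) = 1 − (1−0.016)·∏(1−qᵢ) over the active causes.
P(anomaly flag) = 0.016×0.77×0.61 + 0.57688×0.77×0.39 + 0.79336×0.23×0.61 + 0.911145×0.23×0.39 = 0.007515 + 0.173237 + 0.111308 + 0.081730 = 0.373790
Of this, 0.254967 comes from 0.173237 + 0.081730 (the real transient source=true cases).
P(real transient source | anomaly flag) = 0.254967 / 0.373790 ≈ 0.682

Now condition on the additional information:
For the numerator, keep only real transient source=true terms: 0.57688×0.39 = 0.224983
The normalizing constant is 0.016×0.61 + 0.57688×0.39 = 0.234743
Posterior = 0.224983 / 0.234743 ≈ 0.958

Pr(real transient source | anomaly flag) ≈ 0.682; Pr(real transient source | anomaly flag, ¬cosmic-ray hit) ≈ 0.958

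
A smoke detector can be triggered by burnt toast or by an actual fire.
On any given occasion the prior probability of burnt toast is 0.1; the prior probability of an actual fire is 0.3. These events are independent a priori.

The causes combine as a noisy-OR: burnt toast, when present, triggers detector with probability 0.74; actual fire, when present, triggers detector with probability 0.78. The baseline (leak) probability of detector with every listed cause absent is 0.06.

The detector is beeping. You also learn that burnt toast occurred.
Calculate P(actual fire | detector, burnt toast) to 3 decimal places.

P(actual fire | detector, burnt toast) ≈ 0.349

Under noisy-OR, P(detector | causes) = 1 − (1−0.06)·∏(1−qᵢ) over the active causes.
P(detector | burnt toast) = 0.7556×0.7 + 0.946232×0.3 = 0.528920 + 0.283870 = 0.812790
Of this, 0.283870 comes from 0.946232×0.3 (the actual fire=true cases).
So P(actual fire | detector, burnt toast) = 0.283870/0.812790 ≈ 0.349.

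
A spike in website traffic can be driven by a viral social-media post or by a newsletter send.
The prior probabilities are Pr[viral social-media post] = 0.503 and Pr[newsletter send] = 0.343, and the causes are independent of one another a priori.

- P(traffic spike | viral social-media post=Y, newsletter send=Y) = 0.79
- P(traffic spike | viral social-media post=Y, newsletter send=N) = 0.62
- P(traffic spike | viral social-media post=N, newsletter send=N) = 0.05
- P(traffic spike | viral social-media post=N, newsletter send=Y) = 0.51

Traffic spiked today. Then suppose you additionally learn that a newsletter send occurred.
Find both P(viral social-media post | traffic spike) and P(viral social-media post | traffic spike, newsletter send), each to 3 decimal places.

Sum P(traffic spike|·) weighted by the priors over the 4 (viral social-media post, newsletter send) configurations:
  P(traffic spike) = 0.05·0.497·0.657 + 0.51·0.497·0.343 + 0.62·0.503·0.657 + 0.79·0.503·0.343
        = 0.016326 + 0.086940 + 0.204892 + 0.136298 = 0.444456
Keeping only the viral social-media post-present terms gives 0.341190, so
  P(viral social-media post | traffic spike) = 0.341190 / 0.444456 ≈ 0.768

With the extra evidence:
Weight on viral social-media post=true, given the evidence: 0.79×0.503 = 0.397370
Normalizer over all consistent configurations: 0.51×0.497 + 0.79×0.503 = 0.650840
Posterior = 0.397370 / 0.650840 ≈ 0.611
This is intercausal reasoning (explaining away): once newsletter send accounts for the traffic spike, viral social-media post becomes less likely.

P(viral social-media post | traffic spike) ≈ 0.768; P(viral social-media post | traffic spike, newsletter send) ≈ 0.611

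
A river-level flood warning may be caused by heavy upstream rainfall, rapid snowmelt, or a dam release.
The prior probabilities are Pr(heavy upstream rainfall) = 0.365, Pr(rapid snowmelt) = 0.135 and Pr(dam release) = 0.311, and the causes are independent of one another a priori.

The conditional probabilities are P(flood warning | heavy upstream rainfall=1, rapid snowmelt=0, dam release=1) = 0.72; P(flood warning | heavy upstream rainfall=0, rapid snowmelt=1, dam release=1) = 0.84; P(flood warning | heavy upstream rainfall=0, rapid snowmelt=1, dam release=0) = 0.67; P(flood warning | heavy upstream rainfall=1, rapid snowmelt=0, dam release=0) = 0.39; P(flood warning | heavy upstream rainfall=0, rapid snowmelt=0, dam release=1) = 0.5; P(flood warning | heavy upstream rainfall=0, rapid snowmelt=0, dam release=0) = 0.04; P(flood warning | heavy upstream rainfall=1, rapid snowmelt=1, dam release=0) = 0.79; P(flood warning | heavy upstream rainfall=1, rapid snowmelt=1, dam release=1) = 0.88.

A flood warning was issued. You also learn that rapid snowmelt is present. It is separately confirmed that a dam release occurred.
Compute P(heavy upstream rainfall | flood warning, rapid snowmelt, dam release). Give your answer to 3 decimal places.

Weight on heavy upstream rainfall=true, given the evidence: 0.88×0.365 = 0.321200
The normalizing constant is 0.84×0.635 + 0.88×0.365 = 0.854600
Posterior = 0.321200 / 0.854600 ≈ 0.376

P(heavy upstream rainfall | flood warning, rapid snowmelt, dam release) ≈ 0.376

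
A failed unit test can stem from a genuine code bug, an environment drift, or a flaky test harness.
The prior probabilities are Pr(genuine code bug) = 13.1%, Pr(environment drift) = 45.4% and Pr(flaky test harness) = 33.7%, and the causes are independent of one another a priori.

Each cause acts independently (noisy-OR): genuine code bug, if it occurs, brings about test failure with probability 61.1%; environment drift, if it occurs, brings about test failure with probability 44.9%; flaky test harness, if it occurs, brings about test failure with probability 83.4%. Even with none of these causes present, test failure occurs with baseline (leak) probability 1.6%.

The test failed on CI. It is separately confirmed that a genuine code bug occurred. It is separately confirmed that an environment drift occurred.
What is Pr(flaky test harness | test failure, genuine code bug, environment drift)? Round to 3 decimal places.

Under noisy-OR, P(test failure | causes) = 1 − (1−0.016)·∏(1−qᵢ) over the active causes.
For the numerator, keep only flaky test harness=true terms: 0.964989*0.337 = 0.325201
Normalizer over all consistent configurations: 0.78909*0.663 + 0.964989*0.337 = 0.848368
Posterior = 0.325201 / 0.848368 ≈ 0.383

Pr(flaky test harness | test failure, genuine code bug, environment drift) ≈ 0.383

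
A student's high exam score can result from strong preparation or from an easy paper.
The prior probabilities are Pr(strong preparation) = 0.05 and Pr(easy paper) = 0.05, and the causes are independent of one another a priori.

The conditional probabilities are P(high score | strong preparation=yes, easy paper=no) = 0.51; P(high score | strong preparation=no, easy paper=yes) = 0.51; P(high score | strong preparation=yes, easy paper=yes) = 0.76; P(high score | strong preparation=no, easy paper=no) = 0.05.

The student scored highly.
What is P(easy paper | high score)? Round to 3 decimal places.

P(easy paper | high score) ≈ 0.274

Numerator (weight on configurations with easy paper): 0.024225 + 0.001900 = 0.026125
Normalizer over all consistent configurations: 0.05×0.95×0.95 + 0.51×0.95×0.05 + 0.51×0.05×0.95 + 0.76×0.05×0.05 = 0.095475
Posterior = 0.026125 / 0.095475 ≈ 0.274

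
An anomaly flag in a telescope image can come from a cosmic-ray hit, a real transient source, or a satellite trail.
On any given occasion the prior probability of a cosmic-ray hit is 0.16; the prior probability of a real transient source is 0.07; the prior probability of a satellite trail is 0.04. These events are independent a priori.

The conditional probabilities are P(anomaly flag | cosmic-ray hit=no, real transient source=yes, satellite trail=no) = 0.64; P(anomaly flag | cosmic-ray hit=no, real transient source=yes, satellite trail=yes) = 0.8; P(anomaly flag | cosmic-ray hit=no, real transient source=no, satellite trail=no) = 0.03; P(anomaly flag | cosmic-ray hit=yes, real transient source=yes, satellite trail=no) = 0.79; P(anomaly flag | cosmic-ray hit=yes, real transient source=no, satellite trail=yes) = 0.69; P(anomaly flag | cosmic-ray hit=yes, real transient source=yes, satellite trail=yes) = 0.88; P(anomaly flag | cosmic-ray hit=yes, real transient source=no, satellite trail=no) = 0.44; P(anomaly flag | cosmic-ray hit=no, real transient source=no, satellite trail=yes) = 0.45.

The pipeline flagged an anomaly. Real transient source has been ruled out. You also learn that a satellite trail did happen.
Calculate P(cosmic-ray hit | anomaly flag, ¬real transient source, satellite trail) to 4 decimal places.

P(anomaly flag | ¬real transient source, satellite trail) = 0.45×0.84 + 0.69×0.16 = 0.378000 + 0.110400 = 0.488400
The cosmic-ray hit-present share is 0.69×0.16 = 0.110400.
P(cosmic-ray hit | anomaly flag, ¬real transient source, satellite trail) = 0.110400 / 0.488400 ≈ 0.2260

P(cosmic-ray hit | anomaly flag, ¬real transient source, satellite trail) ≈ 0.2260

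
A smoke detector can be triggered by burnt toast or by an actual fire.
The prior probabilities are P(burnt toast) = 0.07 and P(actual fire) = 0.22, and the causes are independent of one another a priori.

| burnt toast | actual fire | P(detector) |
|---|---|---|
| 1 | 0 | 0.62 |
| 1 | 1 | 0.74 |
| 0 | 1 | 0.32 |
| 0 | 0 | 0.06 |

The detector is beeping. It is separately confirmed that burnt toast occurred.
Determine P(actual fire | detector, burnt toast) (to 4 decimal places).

P(actual fire | detector, burnt toast) ≈ 0.2519

By total probability over both values of actual fire:
  P(detector | burnt toast) = 0.62·0.78 + 0.74·0.22
        = 0.483600 + 0.162800 = 0.646400
The terms with actual fire present sum to 0.162800, so
  P(actual fire | detector, burnt toast) = 0.162800 / 0.646400 ≈ 0.2519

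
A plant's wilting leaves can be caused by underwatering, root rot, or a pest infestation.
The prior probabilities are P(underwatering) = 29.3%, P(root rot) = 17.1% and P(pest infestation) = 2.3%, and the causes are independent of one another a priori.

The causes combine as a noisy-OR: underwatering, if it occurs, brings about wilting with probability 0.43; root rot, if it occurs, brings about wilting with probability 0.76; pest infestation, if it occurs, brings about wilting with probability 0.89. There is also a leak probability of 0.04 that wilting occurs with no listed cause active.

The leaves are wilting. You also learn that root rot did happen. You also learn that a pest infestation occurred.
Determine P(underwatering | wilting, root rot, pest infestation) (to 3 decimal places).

P(underwatering | wilting, root rot, pest infestation) ≈ 0.295

Under noisy-OR, P(wilting | causes) = 1 − (1−0.04)·∏(1−qᵢ) over the active causes.
P(wilting | root rot, pest infestation) = 0.974656·0.707 + 0.985554·0.293 = 0.689082 + 0.288767 = 0.977849
The underwatering-present share is 0.985554·0.293 = 0.288767.
Hence the posterior is 0.288767/0.977849 ≈ 0.295.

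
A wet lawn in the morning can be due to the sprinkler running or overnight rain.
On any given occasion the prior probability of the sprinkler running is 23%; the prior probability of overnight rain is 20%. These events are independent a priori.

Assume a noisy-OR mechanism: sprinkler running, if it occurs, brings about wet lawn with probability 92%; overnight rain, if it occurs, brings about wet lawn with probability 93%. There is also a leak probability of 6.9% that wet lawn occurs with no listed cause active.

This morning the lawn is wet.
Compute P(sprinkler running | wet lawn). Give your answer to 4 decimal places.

Under noisy-OR, P(wet lawn | causes) = 1 − (1−0.069)·∏(1−qᵢ) over the active causes.
By total probability over the 4 (sprinkler running, overnight rain) configurations:
  P(wet lawn) = 0.069×0.77×0.8 + 0.93483×0.77×0.2 + 0.92552×0.23×0.8 + 0.994786×0.23×0.2
        = 0.042504 + 0.143964 + 0.170296 + 0.045760 = 0.402524
The terms with sprinkler running present sum to 0.216056, so
  P(sprinkler running | wet lawn) = 0.216056 / 0.402524 ≈ 0.5368

P(sprinkler running | wet lawn) ≈ 0.5368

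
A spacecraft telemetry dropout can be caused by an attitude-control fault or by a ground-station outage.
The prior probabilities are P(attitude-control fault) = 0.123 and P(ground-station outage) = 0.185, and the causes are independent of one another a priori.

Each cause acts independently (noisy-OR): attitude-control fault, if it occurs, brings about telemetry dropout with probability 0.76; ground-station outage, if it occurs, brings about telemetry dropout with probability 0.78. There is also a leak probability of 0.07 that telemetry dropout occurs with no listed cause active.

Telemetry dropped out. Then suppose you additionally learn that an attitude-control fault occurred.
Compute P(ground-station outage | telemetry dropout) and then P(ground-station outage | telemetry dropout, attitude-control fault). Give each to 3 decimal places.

P(ground-station outage | telemetry dropout) ≈ 0.541; P(ground-station outage | telemetry dropout, attitude-control fault) ≈ 0.217

Under noisy-OR, P(telemetry dropout | causes) = 1 − (1−0.07)·∏(1−qᵢ) over the active causes.
Weight on ground-station outage=true, given the evidence: 0.129050 + 0.021638 = 0.150688
Denominator P(telemetry dropout): 0.07*0.877*0.815 + 0.7954*0.877*0.185 + 0.7768*0.123*0.815 + 0.950896*0.123*0.185 = 0.278591
Posterior = 0.150688 / 0.278591 ≈ 0.541

Now also conditioning on attitude-control fault=true:
P(telemetry dropout | attitude-control fault) = 0.7768×0.815 + 0.950896×0.185 = 0.633092 + 0.175916 = 0.809008
Of this, 0.175916 comes from 0.950896×0.185 (the ground-station outage=true cases).
So P(ground-station outage | telemetry dropout, attitude-control fault) = 0.175916/0.809008 ≈ 0.217.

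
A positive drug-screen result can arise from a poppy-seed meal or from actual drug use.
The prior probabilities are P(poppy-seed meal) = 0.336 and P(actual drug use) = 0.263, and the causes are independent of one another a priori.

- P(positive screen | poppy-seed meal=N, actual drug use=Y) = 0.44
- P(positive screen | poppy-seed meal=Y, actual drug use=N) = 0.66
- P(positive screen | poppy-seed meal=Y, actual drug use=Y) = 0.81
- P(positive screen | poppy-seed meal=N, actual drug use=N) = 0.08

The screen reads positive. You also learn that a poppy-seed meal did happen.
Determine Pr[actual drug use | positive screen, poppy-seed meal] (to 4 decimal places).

Pr[actual drug use | positive screen, poppy-seed meal] ≈ 0.3046

Sum P(positive screen|·) weighted by the priors over both values of actual drug use:
  P(positive screen | poppy-seed meal) = 0.66·0.737 + 0.81·0.263
        = 0.486420 + 0.213030 = 0.699450
The terms with actual drug use present sum to 0.213030, so
  P(actual drug use | positive screen, poppy-seed meal) = 0.213030 / 0.699450 ≈ 0.3046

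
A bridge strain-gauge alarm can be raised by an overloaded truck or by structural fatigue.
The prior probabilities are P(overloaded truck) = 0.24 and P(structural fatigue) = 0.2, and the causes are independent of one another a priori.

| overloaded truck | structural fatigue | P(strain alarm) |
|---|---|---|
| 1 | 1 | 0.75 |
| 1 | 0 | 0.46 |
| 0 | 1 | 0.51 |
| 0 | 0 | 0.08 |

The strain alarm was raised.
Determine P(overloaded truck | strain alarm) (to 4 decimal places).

Numerator (weight on configurations with overloaded truck): 0.088320 + 0.036000 = 0.124320
Denominator P(strain alarm): 0.08·0.76·0.8 + 0.51·0.76·0.2 + 0.46·0.24·0.8 + 0.75·0.24·0.2 = 0.250480
Posterior = 0.124320 / 0.250480 ≈ 0.4963

P(overloaded truck | strain alarm) ≈ 0.4963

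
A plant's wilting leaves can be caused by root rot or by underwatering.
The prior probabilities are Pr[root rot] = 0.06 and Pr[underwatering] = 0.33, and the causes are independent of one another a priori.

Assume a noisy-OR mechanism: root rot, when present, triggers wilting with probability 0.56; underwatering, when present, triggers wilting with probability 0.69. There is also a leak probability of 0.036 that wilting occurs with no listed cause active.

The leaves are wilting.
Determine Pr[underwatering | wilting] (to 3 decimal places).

Pr[underwatering | wilting] ≈ 0.837

Under noisy-OR, P(wilting | causes) = 1 − (1−0.036)·∏(1−qᵢ) over the active causes.
Weight on underwatering=true, given the evidence: 0.217500 + 0.017196 = 0.234696
Normalizer over all consistent configurations: 0.036×0.94×0.67 + 0.70116×0.94×0.33 + 0.57584×0.06×0.67 + 0.86851×0.06×0.33 = 0.280518
Posterior = 0.234696 / 0.280518 ≈ 0.837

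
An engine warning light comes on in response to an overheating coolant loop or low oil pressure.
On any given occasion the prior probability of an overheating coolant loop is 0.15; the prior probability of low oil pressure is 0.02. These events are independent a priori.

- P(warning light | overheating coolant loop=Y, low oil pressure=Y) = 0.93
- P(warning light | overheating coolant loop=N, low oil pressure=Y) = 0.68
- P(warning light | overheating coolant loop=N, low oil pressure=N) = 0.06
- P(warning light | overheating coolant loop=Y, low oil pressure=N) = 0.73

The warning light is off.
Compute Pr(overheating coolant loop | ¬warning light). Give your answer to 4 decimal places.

Pr(overheating coolant loop | ¬warning light) ≈ 0.0482

Enumerate the 4 (overheating coolant loop, low oil pressure) configurations and weight by the priors:
  P(¬warning light) = 0.94*0.85*0.98 + 0.32*0.85*0.02 + 0.27*0.15*0.98 + 0.07*0.15*0.02
        = 0.783020 + 0.005440 + 0.039690 + 0.000210 = 0.828360
The terms with overheating coolant loop present sum to 0.039900, so
  P(overheating coolant loop | ¬warning light) = 0.039900 / 0.828360 ≈ 0.0482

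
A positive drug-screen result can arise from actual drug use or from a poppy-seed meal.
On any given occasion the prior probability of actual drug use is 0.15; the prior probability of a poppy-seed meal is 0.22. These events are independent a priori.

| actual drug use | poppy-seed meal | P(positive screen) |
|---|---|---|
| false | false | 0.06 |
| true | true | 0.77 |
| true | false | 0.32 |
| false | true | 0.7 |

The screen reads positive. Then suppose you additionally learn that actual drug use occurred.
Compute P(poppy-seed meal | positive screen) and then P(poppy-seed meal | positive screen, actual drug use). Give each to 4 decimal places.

P(positive screen) = 0.06×0.85×0.78 + 0.7×0.85×0.22 + 0.32×0.15×0.78 + 0.77×0.15×0.22 = 0.039780 + 0.130900 + 0.037440 + 0.025410 = 0.233530
Restricting to configurations with poppy-seed meal present: 0.130900 + 0.025410 = 0.156310.
P(poppy-seed meal | positive screen) = 0.156310 / 0.233530 ≈ 0.6693

With the extra evidence:
P(positive screen | actual drug use) = 0.32×0.78 + 0.77×0.22 = 0.249600 + 0.169400 = 0.419000
Restricting to configurations with poppy-seed meal present: 0.77×0.22 = 0.169400.
P(poppy-seed meal | positive screen, actual drug use) = 0.169400 / 0.419000 ≈ 0.4043
Conditioning on actual drug use lowers the posterior on poppy-seed meal: the classic explaining-away effect in a common-effect structure.

P(poppy-seed meal | positive screen) ≈ 0.6693; P(poppy-seed meal | positive screen, actual drug use) ≈ 0.4043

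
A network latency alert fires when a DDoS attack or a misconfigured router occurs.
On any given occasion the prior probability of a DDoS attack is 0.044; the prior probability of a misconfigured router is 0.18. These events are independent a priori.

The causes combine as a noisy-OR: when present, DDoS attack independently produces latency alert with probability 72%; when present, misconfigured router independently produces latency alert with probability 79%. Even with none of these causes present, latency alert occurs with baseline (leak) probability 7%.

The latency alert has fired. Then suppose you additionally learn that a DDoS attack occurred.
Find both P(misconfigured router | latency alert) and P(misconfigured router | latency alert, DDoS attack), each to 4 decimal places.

Under noisy-OR, P(latency alert | causes) = 1 − (1−0.07)·∏(1−qᵢ) over the active causes.
Sum P(latency alert|·) weighted by the priors over the 4 (DDoS attack, misconfigured router) configurations:
  P(latency alert) = 0.07*0.956*0.82 + 0.8047*0.956*0.18 + 0.7396*0.044*0.82 + 0.945316*0.044*0.18
        = 0.054874 + 0.138473 + 0.026685 + 0.007487 = 0.227519
Keeping only the misconfigured router-present terms gives 0.145960, so
  P(misconfigured router | latency alert) = 0.145960 / 0.227519 ≈ 0.6415

Now condition on the additional information:
P(latency alert | DDoS attack) = 0.7396×0.82 + 0.945316×0.18 = 0.606472 + 0.170157 = 0.776629
The misconfigured router-present share is 0.945316×0.18 = 0.170157.
Hence the posterior is 0.170157/0.776629 ≈ 0.2191.

P(misconfigured router | latency alert) ≈ 0.6415; P(misconfigured router | latency alert, DDoS attack) ≈ 0.2191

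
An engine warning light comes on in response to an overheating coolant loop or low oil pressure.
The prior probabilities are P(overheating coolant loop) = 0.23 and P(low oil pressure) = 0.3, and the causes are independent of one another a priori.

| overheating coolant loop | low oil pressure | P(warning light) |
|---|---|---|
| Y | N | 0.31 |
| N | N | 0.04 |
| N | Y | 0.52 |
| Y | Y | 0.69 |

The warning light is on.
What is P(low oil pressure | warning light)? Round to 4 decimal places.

For the numerator, keep only low oil pressure=true terms: 0.120120 + 0.047610 = 0.167730
The normalizing constant is 0.04·0.77·0.7 + 0.52·0.77·0.3 + 0.31·0.23·0.7 + 0.69·0.23·0.3 = 0.239200
P(low oil pressure | warning light) = 0.167730/0.239200 ≈ 0.7012

P(low oil pressure | warning light) ≈ 0.7012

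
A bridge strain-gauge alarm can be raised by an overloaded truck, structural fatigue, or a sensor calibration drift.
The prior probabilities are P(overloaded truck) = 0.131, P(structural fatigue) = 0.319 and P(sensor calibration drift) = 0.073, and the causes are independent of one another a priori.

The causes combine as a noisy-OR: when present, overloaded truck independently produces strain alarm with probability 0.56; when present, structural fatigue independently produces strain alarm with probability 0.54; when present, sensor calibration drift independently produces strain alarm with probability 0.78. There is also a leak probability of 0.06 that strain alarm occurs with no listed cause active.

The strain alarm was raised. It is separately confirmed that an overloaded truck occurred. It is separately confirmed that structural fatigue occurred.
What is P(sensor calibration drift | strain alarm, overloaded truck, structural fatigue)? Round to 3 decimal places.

Under noisy-OR, P(strain alarm | causes) = 1 − (1−0.06)·∏(1−qᵢ) over the active causes.
P(strain alarm | overloaded truck, structural fatigue) = 0.809744*0.927 + 0.958144*0.073 = 0.750633 + 0.069945 = 0.820578
The sensor calibration drift-present share is 0.958144*0.073 = 0.069945.
P(sensor calibration drift | strain alarm, overloaded truck, structural fatigue) = 0.069945 / 0.820578 ≈ 0.085

P(sensor calibration drift | strain alarm, overloaded truck, structural fatigue) ≈ 0.085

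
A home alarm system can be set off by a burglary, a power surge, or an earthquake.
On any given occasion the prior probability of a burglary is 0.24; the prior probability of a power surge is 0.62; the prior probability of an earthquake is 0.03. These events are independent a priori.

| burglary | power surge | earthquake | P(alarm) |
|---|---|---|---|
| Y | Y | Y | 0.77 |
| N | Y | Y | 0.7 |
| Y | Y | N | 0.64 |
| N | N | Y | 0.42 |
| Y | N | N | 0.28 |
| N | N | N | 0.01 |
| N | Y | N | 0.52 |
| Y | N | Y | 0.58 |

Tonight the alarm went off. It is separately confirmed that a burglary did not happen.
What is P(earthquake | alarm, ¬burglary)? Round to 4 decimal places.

P(earthquake | alarm, ¬burglary) ≈ 0.0533

Numerator (weight on configurations with earthquake): 0.004788 + 0.013020 = 0.017808
Normalizer over all consistent configurations: 0.01·0.38·0.97 + 0.42·0.38·0.03 + 0.52·0.62·0.97 + 0.7·0.62·0.03 = 0.334222
Posterior = 0.017808 / 0.334222 ≈ 0.0533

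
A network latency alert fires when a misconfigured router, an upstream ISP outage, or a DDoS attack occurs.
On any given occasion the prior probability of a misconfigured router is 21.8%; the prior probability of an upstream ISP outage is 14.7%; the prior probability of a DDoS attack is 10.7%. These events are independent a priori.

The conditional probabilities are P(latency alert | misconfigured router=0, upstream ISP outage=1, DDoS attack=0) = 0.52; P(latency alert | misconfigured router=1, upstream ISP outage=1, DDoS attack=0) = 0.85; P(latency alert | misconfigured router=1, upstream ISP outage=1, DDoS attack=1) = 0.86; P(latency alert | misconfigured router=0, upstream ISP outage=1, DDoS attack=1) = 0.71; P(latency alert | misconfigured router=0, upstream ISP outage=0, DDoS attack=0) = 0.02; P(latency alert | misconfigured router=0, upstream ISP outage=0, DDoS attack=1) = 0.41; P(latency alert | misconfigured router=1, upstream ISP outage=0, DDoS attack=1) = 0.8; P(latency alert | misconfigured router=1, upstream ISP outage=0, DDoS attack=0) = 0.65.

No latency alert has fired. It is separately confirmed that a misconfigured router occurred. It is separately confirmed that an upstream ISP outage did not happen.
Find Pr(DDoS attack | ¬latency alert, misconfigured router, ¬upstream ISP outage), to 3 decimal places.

Pr(DDoS attack | ¬latency alert, misconfigured router, ¬upstream ISP outage) ≈ 0.064

Numerator (weight on configurations with DDoS attack): 0.2*0.107 = 0.021400
Denominator P(¬latency alert | misconfigured router, ¬upstream ISP outage): 0.35*0.893 + 0.2*0.107 = 0.333950
P(DDoS attack | ¬latency alert, misconfigured router, ¬upstream ISP outage) = 0.021400/0.333950 ≈ 0.064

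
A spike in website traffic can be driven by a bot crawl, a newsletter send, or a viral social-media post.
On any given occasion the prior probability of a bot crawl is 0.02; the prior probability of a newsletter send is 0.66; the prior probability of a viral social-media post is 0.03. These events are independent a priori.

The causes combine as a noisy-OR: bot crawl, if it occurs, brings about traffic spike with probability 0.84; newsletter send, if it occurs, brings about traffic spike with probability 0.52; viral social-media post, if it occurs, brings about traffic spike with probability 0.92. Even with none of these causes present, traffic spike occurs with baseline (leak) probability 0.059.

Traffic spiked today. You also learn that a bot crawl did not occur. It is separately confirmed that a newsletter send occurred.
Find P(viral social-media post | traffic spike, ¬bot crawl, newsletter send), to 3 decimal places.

Under noisy-OR, P(traffic spike | causes) = 1 − (1−0.059)·∏(1−qᵢ) over the active causes.
Weight on viral social-media post=true, given the evidence: 0.963866·0.03 = 0.028916
Normalizer over all consistent configurations: 0.54832·0.97 + 0.963866·0.03 = 0.560786
P(viral social-media post | traffic spike, ¬bot crawl, newsletter send) = 0.028916/0.560786 ≈ 0.052

P(viral social-media post | traffic spike, ¬bot crawl, newsletter send) ≈ 0.052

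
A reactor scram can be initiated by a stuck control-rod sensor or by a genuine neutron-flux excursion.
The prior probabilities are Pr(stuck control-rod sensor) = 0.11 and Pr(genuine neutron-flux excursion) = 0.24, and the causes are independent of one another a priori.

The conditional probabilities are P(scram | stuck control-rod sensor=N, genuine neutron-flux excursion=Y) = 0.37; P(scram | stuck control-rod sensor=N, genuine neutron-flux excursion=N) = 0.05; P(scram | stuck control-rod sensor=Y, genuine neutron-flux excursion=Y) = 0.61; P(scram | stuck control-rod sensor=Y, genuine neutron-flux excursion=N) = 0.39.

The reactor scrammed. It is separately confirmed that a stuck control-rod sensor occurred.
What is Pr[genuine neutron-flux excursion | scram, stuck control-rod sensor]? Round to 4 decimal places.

For the numerator, keep only genuine neutron-flux excursion=true terms: 0.61*0.24 = 0.146400
Normalizer over all consistent configurations: 0.39*0.76 + 0.61*0.24 = 0.442800
P(genuine neutron-flux excursion | scram, stuck control-rod sensor) = 0.146400/0.442800 ≈ 0.3306

Pr[genuine neutron-flux excursion | scram, stuck control-rod sensor] ≈ 0.3306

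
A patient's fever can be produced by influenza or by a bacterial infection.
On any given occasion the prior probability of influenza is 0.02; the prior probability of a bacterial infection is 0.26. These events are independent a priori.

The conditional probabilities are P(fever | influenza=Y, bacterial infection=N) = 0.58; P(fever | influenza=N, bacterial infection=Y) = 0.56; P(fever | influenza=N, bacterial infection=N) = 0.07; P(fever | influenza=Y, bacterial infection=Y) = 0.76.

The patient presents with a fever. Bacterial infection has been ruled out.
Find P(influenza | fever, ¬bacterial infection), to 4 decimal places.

P(influenza | fever, ¬bacterial infection) ≈ 0.1446

Weight on influenza=true, given the evidence: 0.58×0.02 = 0.011600
The normalizing constant is 0.07×0.98 + 0.58×0.02 = 0.080200
P(influenza | fever, ¬bacterial infection) = 0.011600/0.080200 ≈ 0.1446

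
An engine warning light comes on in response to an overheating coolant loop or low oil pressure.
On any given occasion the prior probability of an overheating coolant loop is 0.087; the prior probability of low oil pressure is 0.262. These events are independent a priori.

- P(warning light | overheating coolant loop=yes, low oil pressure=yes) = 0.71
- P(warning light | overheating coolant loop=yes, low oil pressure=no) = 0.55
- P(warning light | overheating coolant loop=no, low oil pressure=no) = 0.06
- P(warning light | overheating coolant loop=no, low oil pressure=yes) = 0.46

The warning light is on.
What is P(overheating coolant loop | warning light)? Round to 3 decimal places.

P(overheating coolant loop | warning light) ≈ 0.255

Weight on overheating coolant loop=true, given the evidence: 0.035313 + 0.016184 = 0.051497
Normalizer over all consistent configurations: 0.06×0.913×0.738 + 0.46×0.913×0.262 + 0.55×0.087×0.738 + 0.71×0.087×0.262 = 0.201960
P(overheating coolant loop | warning light) = 0.051497/0.201960 ≈ 0.255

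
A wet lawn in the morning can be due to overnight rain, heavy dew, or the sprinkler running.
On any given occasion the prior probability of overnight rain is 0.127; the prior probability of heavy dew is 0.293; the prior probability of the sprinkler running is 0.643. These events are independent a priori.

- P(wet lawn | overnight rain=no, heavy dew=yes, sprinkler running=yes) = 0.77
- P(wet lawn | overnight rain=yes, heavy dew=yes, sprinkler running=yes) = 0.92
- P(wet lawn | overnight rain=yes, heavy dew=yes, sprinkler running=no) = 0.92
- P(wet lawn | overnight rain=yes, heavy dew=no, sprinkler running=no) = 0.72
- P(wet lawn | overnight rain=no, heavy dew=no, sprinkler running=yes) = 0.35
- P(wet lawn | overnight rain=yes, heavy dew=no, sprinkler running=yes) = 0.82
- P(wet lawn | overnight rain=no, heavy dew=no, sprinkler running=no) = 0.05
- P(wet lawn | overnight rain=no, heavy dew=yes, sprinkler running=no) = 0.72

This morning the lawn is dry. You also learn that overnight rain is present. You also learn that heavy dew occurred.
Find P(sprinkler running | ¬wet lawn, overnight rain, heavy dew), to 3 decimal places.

P(sprinkler running | ¬wet lawn, overnight rain, heavy dew) ≈ 0.643

Enumerate both values of sprinkler running and weight by the priors:
  P(¬wet lawn | overnight rain, heavy dew) = 0.08*0.357 + 0.08*0.643
        = 0.028560 + 0.051440 = 0.080000
The terms with sprinkler running present sum to 0.051440, so
  P(sprinkler running | ¬wet lawn, overnight rain, heavy dew) = 0.051440 / 0.080000 ≈ 0.643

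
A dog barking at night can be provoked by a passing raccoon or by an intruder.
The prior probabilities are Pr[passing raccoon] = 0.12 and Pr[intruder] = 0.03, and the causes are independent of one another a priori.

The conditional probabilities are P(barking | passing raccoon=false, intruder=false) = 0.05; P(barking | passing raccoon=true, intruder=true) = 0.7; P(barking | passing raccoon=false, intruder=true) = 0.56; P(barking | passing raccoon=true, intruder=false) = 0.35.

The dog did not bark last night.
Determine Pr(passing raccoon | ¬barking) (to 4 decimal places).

P(¬barking) = 0.95×0.88×0.97 + 0.44×0.88×0.03 + 0.65×0.12×0.97 + 0.3×0.12×0.03 = 0.810920 + 0.011616 + 0.075660 + 0.001080 = 0.899276
Restricting to configurations with passing raccoon present: 0.075660 + 0.001080 = 0.076740.
So P(passing raccoon | ¬barking) = 0.076740/0.899276 ≈ 0.0853.

Pr(passing raccoon | ¬barking) ≈ 0.0853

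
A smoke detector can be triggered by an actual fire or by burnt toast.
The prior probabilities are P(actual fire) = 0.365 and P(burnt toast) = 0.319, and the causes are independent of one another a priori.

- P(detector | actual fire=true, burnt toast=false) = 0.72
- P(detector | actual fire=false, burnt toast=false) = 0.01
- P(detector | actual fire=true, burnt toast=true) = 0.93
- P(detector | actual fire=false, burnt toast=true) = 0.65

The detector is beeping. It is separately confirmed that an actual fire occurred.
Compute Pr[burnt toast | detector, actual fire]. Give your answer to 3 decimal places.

For the numerator, keep only burnt toast=true terms: 0.93·0.319 = 0.296670
Denominator P(detector | actual fire): 0.72·0.681 + 0.93·0.319 = 0.786990
Posterior = 0.296670 / 0.786990 ≈ 0.377

Pr[burnt toast | detector, actual fire] ≈ 0.377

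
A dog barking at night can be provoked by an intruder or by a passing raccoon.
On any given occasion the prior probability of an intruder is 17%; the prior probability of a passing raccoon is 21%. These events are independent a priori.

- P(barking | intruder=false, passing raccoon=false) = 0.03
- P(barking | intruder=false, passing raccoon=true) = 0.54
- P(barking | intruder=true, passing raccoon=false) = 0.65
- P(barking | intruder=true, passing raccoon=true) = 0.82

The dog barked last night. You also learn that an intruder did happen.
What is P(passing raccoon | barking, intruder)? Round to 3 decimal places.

P(barking | intruder) = 0.65*0.79 + 0.82*0.21 = 0.513500 + 0.172200 = 0.685700
The passing raccoon-present share is 0.82*0.21 = 0.172200.
Hence the posterior is 0.172200/0.685700 ≈ 0.251.

P(passing raccoon | barking, intruder) ≈ 0.251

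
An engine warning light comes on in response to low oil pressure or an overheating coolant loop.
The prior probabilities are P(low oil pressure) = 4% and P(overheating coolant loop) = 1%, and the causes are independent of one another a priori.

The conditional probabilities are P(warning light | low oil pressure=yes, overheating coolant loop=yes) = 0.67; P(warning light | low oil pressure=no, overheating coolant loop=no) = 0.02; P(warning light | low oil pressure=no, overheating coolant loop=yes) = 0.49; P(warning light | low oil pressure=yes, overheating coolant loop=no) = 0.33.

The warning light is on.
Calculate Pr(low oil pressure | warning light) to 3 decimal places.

Pr(low oil pressure | warning light) ≈ 0.360

By total probability over the 4 (low oil pressure, overheating coolant loop) configurations:
  P(warning light) = 0.02·0.96·0.99 + 0.49·0.96·0.01 + 0.33·0.04·0.99 + 0.67·0.04·0.01
        = 0.019008 + 0.004704 + 0.013068 + 0.000268 = 0.037048
Keeping only the low oil pressure-present terms gives 0.013336, so
  P(low oil pressure | warning light) = 0.013336 / 0.037048 ≈ 0.360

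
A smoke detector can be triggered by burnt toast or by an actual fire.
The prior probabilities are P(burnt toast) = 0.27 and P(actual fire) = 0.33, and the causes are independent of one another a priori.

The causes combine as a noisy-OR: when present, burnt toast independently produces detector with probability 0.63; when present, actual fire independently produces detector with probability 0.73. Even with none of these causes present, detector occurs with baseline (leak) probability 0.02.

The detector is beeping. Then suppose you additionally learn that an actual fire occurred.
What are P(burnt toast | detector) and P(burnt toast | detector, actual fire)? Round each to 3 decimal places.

Under noisy-OR, P(detector | causes) = 1 − (1−0.02)·∏(1−qᵢ) over the active causes.
For the numerator, keep only burnt toast=true terms: 0.115306 + 0.080377 = 0.195683
The normalizing constant is 0.02*0.73*0.67 + 0.7354*0.73*0.33 + 0.6374*0.27*0.67 + 0.902098*0.27*0.33 = 0.382623
Posterior = 0.195683 / 0.382623 ≈ 0.511

Now also conditioning on actual fire=true:
Weight on burnt toast=true, given the evidence: 0.902098·0.27 = 0.243566
The normalizing constant is 0.7354·0.73 + 0.902098·0.27 = 0.780408
Posterior = 0.243566 / 0.780408 ≈ 0.312

P(burnt toast | detector) ≈ 0.511; P(burnt toast | detector, actual fire) ≈ 0.312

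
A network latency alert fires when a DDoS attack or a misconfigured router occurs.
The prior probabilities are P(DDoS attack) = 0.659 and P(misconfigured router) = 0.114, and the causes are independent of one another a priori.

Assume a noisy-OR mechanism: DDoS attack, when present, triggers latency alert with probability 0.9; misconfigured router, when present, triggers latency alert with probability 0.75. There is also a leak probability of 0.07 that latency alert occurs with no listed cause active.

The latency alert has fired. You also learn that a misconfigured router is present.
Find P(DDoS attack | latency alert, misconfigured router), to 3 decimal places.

Under noisy-OR, P(latency alert | causes) = 1 − (1−0.07)·∏(1−qᵢ) over the active causes.
Weight on DDoS attack=true, given the evidence: 0.97675*0.659 = 0.643678
The normalizing constant is 0.7675*0.341 + 0.97675*0.659 = 0.905395
P(DDoS attack | latency alert, misconfigured router) = 0.643678/0.905395 ≈ 0.711

P(DDoS attack | latency alert, misconfigured router) ≈ 0.711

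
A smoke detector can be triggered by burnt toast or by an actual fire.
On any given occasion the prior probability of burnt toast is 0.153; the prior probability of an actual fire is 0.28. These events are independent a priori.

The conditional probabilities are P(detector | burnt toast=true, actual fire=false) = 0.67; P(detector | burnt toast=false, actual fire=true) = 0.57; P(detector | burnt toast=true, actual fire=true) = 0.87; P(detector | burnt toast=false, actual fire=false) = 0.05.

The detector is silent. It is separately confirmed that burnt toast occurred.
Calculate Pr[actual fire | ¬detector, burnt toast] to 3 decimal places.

Pr[actual fire | ¬detector, burnt toast] ≈ 0.133

For the numerator, keep only actual fire=true terms: 0.13·0.28 = 0.036400
Denominator P(¬detector | burnt toast): 0.33·0.72 + 0.13·0.28 = 0.274000
Posterior = 0.036400 / 0.274000 ≈ 0.133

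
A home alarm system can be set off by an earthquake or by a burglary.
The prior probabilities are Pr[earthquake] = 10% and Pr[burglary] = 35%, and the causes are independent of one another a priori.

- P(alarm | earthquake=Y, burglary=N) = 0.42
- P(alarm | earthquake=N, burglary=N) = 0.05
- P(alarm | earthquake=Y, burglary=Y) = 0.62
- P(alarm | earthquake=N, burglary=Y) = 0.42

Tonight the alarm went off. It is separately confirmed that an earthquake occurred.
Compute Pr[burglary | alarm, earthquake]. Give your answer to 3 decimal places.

Pr[burglary | alarm, earthquake] ≈ 0.443

By total probability over both values of burglary:
  P(alarm | earthquake) = 0.42*0.65 + 0.62*0.35
        = 0.273000 + 0.217000 = 0.490000
The terms with burglary present sum to 0.217000, so
  P(burglary | alarm, earthquake) = 0.217000 / 0.490000 ≈ 0.443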